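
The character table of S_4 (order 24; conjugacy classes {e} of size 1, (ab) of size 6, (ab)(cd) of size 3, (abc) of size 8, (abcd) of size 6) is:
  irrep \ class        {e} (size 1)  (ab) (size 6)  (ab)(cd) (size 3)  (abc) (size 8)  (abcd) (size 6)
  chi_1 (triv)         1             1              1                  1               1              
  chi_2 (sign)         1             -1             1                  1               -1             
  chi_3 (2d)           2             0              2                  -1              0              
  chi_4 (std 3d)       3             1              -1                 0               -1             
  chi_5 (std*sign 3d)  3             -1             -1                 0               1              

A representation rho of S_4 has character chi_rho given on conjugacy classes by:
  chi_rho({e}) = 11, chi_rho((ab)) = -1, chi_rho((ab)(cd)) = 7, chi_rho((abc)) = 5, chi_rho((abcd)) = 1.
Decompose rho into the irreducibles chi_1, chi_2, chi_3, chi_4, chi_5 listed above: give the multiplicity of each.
Multiplicities: chi_1: 3, chi_2: 3, chi_3: 1, chi_4: 0, chi_5: 1.

Why: Use <chi_rho, chi> = (1/|G|) sum_C |C| * chi_rho(C) * conj(chi(C)) with |G| = 24 for each irreducible chi in the table:
  <chi_rho, chi_1> = (1/24)[1*(11)*conj(1) + 6*(-1)*conj(1) + 3*(7)*conj(1) + 8*(5)*conj(1) + 6*(1)*conj(1)]
      = (1/24)[(11) + (-6) + (21) + (40) + (6)] = 72/24 = 3
  <chi_rho, chi_2> = (1/24)[1*(11)*conj(1) + 6*(-1)*conj(-1) + 3*(7)*conj(1) + 8*(5)*conj(1) + 6*(1)*conj(-1)]
      = (1/24)[(11) + (6) + (21) + (40) + (-6)] = 72/24 = 3
  <chi_rho, chi_3> = (1/24)[1*(11)*conj(2) + 6*(-1)*conj(0) + 3*(7)*conj(2) + 8*(5)*conj(-1) + 6*(1)*conj(0)]
      = (1/24)[(22) + (0) + (42) + (-40) + (0)] = 24/24 = 1
  <chi_rho, chi_4> = (1/24)[1*(11)*conj(3) + 6*(-1)*conj(1) + 3*(7)*conj(-1) + 8*(5)*conj(0) + 6*(1)*conj(-1)]
      = (1/24)[(33) + (-6) + (-21) + (0) + (-6)] = 0/24 = 0
  <chi_rho, chi_5> = (1/24)[1*(11)*conj(3) + 6*(-1)*conj(-1) + 3*(7)*conj(-1) + 8*(5)*conj(0) + 6*(1)*conj(1)]
      = (1/24)[(33) + (6) + (-21) + (0) + (6)] = 24/24 = 1
Dimension check: dim(rho) = sum (mult * dim) = 3*1 + 3*1 + 1*2 + 0*3 + 1*3 = 11 = chi_rho(e) = 11.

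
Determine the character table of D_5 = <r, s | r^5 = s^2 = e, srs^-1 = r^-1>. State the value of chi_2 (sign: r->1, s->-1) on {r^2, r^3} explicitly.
Conjugacy classes: {e} of size 1, {r^1, r^4} of size 2, {r^2, r^3} of size 2, {s, sr, ..., sr^4} of size 5.
Character table:
  irrep \ class              {e} (size 1)  {r^1, r^4} (size 2)  {r^2, r^3} (size 2)  {s, sr, ..., sr^4} (size 5)
  chi_1 (triv)               1             1                    1                    1                          
  chi_2 (sign: r->1, s->-1)  1             1                    1                    -1                         
  chi_3 (2d, j=1)            2             -1/2 + sqrt(5)/2     -sqrt(5)/2 - 1/2     0                          
  chi_4 (2d, j=2)            2             -sqrt(5)/2 - 1/2     -1/2 + sqrt(5)/2     0                          

Spot check: chi_2 (sign: r->1, s->-1) on {r^2, r^3} = 1.

Derivation: D_5 has order 2*5 = 10 with 4 conjugacy classes, hence 4 irreducibles. Sum of squared dims 1 + 1 + 4 + 4 = 10 = |G|. Linear characters come from the abelianisation; the 2-dimensional irreps have character r^k -> 2*cos(2*pi*j*k/5), reflections -> 0.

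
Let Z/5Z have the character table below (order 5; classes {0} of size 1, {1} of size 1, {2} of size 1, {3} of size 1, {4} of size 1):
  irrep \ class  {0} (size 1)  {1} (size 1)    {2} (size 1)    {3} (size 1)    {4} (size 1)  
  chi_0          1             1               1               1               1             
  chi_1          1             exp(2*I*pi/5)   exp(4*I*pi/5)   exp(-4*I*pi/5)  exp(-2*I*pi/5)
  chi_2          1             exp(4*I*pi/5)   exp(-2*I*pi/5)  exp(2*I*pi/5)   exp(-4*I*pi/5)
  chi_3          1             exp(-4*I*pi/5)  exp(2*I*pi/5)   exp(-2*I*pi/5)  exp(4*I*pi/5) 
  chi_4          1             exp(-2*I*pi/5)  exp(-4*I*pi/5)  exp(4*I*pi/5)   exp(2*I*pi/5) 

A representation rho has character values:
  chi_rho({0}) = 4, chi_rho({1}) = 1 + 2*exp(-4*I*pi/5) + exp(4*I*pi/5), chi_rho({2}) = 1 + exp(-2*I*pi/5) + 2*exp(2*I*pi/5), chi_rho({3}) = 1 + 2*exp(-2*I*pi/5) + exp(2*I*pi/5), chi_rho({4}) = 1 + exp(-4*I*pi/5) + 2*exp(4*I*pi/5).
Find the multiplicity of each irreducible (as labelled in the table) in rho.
Multiplicities: chi_0: 1, chi_1: 0, chi_2: 1, chi_3: 2, chi_4: 0.

Justification: Use <chi_rho, chi> = (1/|G|) sum_C |C| * chi_rho(C) * conj(chi(C)) with |G| = 5 for each irreducible chi in the table:
  <chi_rho, chi_0> = (1/5)[1*(4)*conj(1) + 1*(1 + 2*exp(-4*I*pi/5) + exp(4*I*pi/5))*conj(1) + 1*(1 + exp(-2*I*pi/5) + 2*exp(2*I*pi/5))*conj(1) + 1*(1 + 2*exp(-2*I*pi/5) + exp(2*I*pi/5))*conj(1) + 1*(1 + exp(-4*I*pi/5) + 2*exp(4*I*pi/5))*conj(1)]
      = (1/5)[(4) + (1 + 2*exp(-4*I*pi/5) + exp(4*I*pi/5)) + (1 + exp(-2*I*pi/5) + 2*exp(2*I*pi/5)) + (1 + 2*exp(-2*I*pi/5) + exp(2*I*pi/5)) + (1 + exp(-4*I*pi/5) + 2*exp(4*I*pi/5))] = 5/5 = 1
  <chi_rho, chi_1> = (1/5)[1*(4)*conj(1) + 1*(1 + 2*exp(-4*I*pi/5) + exp(4*I*pi/5))*conj(exp(2*I*pi/5)) + 1*(1 + exp(-2*I*pi/5) + 2*exp(2*I*pi/5))*conj(exp(4*I*pi/5)) + 1*(1 + 2*exp(-2*I*pi/5) + exp(2*I*pi/5))*conj(exp(-4*I*pi/5)) + 1*(1 + exp(-4*I*pi/5) + 2*exp(4*I*pi/5))*conj(exp(-2*I*pi/5))]
      = (1/5)[(4) + (exp(-2*I*pi/5) + exp(2*I*pi/5) + 2*exp(4*I*pi/5)) + (2*exp(-2*I*pi/5) + exp(-4*I*pi/5) + exp(4*I*pi/5)) + (exp(-4*I*pi/5) + exp(4*I*pi/5) + 2*exp(2*I*pi/5)) + (2*exp(-4*I*pi/5) + exp(-2*I*pi/5) + exp(2*I*pi/5))] = 0/5 = 0
  <chi_rho, chi_2> = (1/5)[1*(4)*conj(1) + 1*(1 + 2*exp(-4*I*pi/5) + exp(4*I*pi/5))*conj(exp(4*I*pi/5)) + 1*(1 + exp(-2*I*pi/5) + 2*exp(2*I*pi/5))*conj(exp(-2*I*pi/5)) + 1*(1 + 2*exp(-2*I*pi/5) + exp(2*I*pi/5))*conj(exp(2*I*pi/5)) + 1*(1 + exp(-4*I*pi/5) + 2*exp(4*I*pi/5))*conj(exp(-4*I*pi/5))]
      = (1/5)[(4) + (1 + exp(-4*I*pi/5) + 2*exp(2*I*pi/5)) + (1 + exp(2*I*pi/5) + 2*exp(4*I*pi/5)) + (1 + 2*exp(-4*I*pi/5) + exp(-2*I*pi/5)) + (1 + 2*exp(-2*I*pi/5) + exp(4*I*pi/5))] = 5/5 = 1
  <chi_rho, chi_3> = (1/5)[1*(4)*conj(1) + 1*(1 + 2*exp(-4*I*pi/5) + exp(4*I*pi/5))*conj(exp(-4*I*pi/5)) + 1*(1 + exp(-2*I*pi/5) + 2*exp(2*I*pi/5))*conj(exp(2*I*pi/5)) + 1*(1 + 2*exp(-2*I*pi/5) + exp(2*I*pi/5))*conj(exp(-2*I*pi/5)) + 1*(1 + exp(-4*I*pi/5) + 2*exp(4*I*pi/5))*conj(exp(4*I*pi/5))]
      = (1/5)[(4) + (2 + exp(-2*I*pi/5) + exp(4*I*pi/5)) + (2 + exp(-2*I*pi/5) + exp(-4*I*pi/5)) + (2 + exp(4*I*pi/5) + exp(2*I*pi/5)) + (2 + exp(-4*I*pi/5) + exp(2*I*pi/5))] = 10/5 = 2
  <chi_rho, chi_4> = (1/5)[1*(4)*conj(1) + 1*(1 + 2*exp(-4*I*pi/5) + exp(4*I*pi/5))*conj(exp(-2*I*pi/5)) + 1*(1 + exp(-2*I*pi/5) + 2*exp(2*I*pi/5))*conj(exp(-4*I*pi/5)) + 1*(1 + 2*exp(-2*I*pi/5) + exp(2*I*pi/5))*conj(exp(4*I*pi/5)) + 1*(1 + exp(-4*I*pi/5) + 2*exp(4*I*pi/5))*conj(exp(2*I*pi/5))]
      = (1/5)[(4) + (2*exp(-2*I*pi/5) + exp(-4*I*pi/5) + exp(2*I*pi/5)) + (2*exp(-4*I*pi/5) + exp(4*I*pi/5) + exp(2*I*pi/5)) + (exp(-2*I*pi/5) + exp(-4*I*pi/5) + 2*exp(4*I*pi/5)) + (exp(-2*I*pi/5) + exp(4*I*pi/5) + 2*exp(2*I*pi/5))] = 0/5 = 0
(Exp terms are combined using exp(i*s)*conj(exp(i*t)) = exp(i*(s-t)), and sums of them are collapsed using the identity that for every m > 1 the m distinct m-th roots of unity sum to 0, e.g. 1 + exp(2*I*pi/3) + exp(-2*I*pi/3) = 0.)
Dimension check: dim(rho) = sum (mult * dim) = 1*1 + 0*1 + 1*1 + 2*1 + 0*1 = 4 = chi_rho(e) = 4.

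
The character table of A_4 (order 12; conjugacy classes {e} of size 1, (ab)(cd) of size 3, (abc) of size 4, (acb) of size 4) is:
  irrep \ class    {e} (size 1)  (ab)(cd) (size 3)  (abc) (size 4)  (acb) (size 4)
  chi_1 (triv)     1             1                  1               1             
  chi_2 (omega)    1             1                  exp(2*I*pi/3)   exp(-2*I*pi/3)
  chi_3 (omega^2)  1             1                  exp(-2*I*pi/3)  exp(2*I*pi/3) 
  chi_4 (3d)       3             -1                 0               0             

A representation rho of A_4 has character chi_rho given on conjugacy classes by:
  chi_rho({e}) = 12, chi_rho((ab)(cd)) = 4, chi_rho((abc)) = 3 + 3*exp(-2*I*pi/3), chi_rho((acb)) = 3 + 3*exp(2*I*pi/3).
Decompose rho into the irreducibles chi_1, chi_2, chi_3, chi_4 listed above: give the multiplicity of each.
Multiplicities: chi_1: 3, chi_2: 0, chi_3: 3, chi_4: 2.

Derivation: Use <chi_rho, chi> = (1/|G|) sum_C |C| * chi_rho(C) * conj(chi(C)) with |G| = 12 for each irreducible chi in the table:
  <chi_rho, chi_1> = (1/12)[1*(12)*conj(1) + 3*(4)*conj(1) + 4*(3 + 3*exp(-2*I*pi/3))*conj(1) + 4*(3 + 3*exp(2*I*pi/3))*conj(1)]
      = (1/12)[(12) + (12) + (12 + 12*exp(-2*I*pi/3)) + (12 + 12*exp(2*I*pi/3))] = 36/12 = 3
  <chi_rho, chi_2> = (1/12)[1*(12)*conj(1) + 3*(4)*conj(1) + 4*(3 + 3*exp(-2*I*pi/3))*conj(exp(2*I*pi/3)) + 4*(3 + 3*exp(2*I*pi/3))*conj(exp(-2*I*pi/3))]
      = (1/12)[(12) + (12) + (-12) + (-12)] = 0/12 = 0
  <chi_rho, chi_3> = (1/12)[1*(12)*conj(1) + 3*(4)*conj(1) + 4*(3 + 3*exp(-2*I*pi/3))*conj(exp(-2*I*pi/3)) + 4*(3 + 3*exp(2*I*pi/3))*conj(exp(2*I*pi/3))]
      = (1/12)[(12) + (12) + (12 + 12*exp(2*I*pi/3)) + (12 + 12*exp(-2*I*pi/3))] = 36/12 = 3
  <chi_rho, chi_4> = (1/12)[1*(12)*conj(3) + 3*(4)*conj(-1) + 4*(3 + 3*exp(-2*I*pi/3))*conj(0) + 4*(3 + 3*exp(2*I*pi/3))*conj(0)]
      = (1/12)[(36) + (-12) + (0) + (0)] = 24/12 = 2
(Exp terms are combined using exp(i*s)*conj(exp(i*t)) = exp(i*(s-t)), and sums of them are collapsed using the identity that for every m > 1 the m distinct m-th roots of unity sum to 0, e.g. 1 + exp(2*I*pi/3) + exp(-2*I*pi/3) = 0.)
Dimension check: dim(rho) = sum (mult * dim) = 3*1 + 0*1 + 3*1 + 2*3 = 12 = chi_rho(e) = 12.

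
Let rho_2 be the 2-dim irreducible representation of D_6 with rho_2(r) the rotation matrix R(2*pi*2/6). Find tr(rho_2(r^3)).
chi_{rho_2}(r^3) = 2*cos(2*pi*2*3/6) = 2

Why: rho_2(r^3) is rotation by angle 2*pi*2*3/6, whose trace is 2*cos(2*pi*2*3/6) = 2.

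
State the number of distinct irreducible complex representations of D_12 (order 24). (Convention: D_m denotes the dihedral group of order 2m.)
9

The number of irreducible complex representations of a finite group equals its number of conjugacy classes. D_12 has 9 conjugacy classes (n/2 + 3 for n even), so D_12 (order 24) has exactly 9 irreducible complex representations.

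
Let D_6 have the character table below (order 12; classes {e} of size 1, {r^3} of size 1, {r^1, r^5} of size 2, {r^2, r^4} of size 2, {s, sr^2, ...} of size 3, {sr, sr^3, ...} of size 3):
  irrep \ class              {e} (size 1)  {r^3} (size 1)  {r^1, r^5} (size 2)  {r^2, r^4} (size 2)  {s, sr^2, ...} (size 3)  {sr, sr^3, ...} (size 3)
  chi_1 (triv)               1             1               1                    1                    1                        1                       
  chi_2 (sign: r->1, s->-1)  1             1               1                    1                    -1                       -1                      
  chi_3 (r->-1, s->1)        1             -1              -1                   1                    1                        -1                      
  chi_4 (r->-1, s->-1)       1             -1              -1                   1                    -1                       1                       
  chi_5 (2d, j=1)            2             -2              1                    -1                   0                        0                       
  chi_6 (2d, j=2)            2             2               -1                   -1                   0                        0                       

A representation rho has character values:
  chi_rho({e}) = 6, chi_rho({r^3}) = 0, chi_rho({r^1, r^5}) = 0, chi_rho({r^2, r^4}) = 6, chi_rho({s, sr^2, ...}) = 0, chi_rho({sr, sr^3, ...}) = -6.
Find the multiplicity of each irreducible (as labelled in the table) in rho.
Multiplicities: chi_1: 0, chi_2: 3, chi_3: 3, chi_4: 0, chi_5: 0, chi_6: 0.

Why: Use <chi_rho, chi> = (1/|G|) sum_C |C| * chi_rho(C) * conj(chi(C)) with |G| = 12 for each irreducible chi in the table:
  <chi_rho, chi_1> = (1/12)[1*(6)*conj(1) + 1*(0)*conj(1) + 2*(0)*conj(1) + 2*(6)*conj(1) + 3*(0)*conj(1) + 3*(-6)*conj(1)]
      = (1/12)[(6) + (0) + (0) + (12) + (0) + (-18)] = 0/12 = 0
  <chi_rho, chi_2> = (1/12)[1*(6)*conj(1) + 1*(0)*conj(1) + 2*(0)*conj(1) + 2*(6)*conj(1) + 3*(0)*conj(-1) + 3*(-6)*conj(-1)]
      = (1/12)[(6) + (0) + (0) + (12) + (0) + (18)] = 36/12 = 3
  <chi_rho, chi_3> = (1/12)[1*(6)*conj(1) + 1*(0)*conj(-1) + 2*(0)*conj(-1) + 2*(6)*conj(1) + 3*(0)*conj(1) + 3*(-6)*conj(-1)]
      = (1/12)[(6) + (0) + (0) + (12) + (0) + (18)] = 36/12 = 3
  <chi_rho, chi_4> = (1/12)[1*(6)*conj(1) + 1*(0)*conj(-1) + 2*(0)*conj(-1) + 2*(6)*conj(1) + 3*(0)*conj(-1) + 3*(-6)*conj(1)]
      = (1/12)[(6) + (0) + (0) + (12) + (0) + (-18)] = 0/12 = 0
  <chi_rho, chi_5> = (1/12)[1*(6)*conj(2) + 1*(0)*conj(-2) + 2*(0)*conj(1) + 2*(6)*conj(-1) + 3*(0)*conj(0) + 3*(-6)*conj(0)]
      = (1/12)[(12) + (0) + (0) + (-12) + (0) + (0)] = 0/12 = 0
  <chi_rho, chi_6> = (1/12)[1*(6)*conj(2) + 1*(0)*conj(2) + 2*(0)*conj(-1) + 2*(6)*conj(-1) + 3*(0)*conj(0) + 3*(-6)*conj(0)]
      = (1/12)[(12) + (0) + (0) + (-12) + (0) + (0)] = 0/12 = 0
Dimension check: dim(rho) = sum (mult * dim) = 0*1 + 3*1 + 3*1 + 0*1 + 0*2 + 0*2 = 6 = chi_rho(e) = 6.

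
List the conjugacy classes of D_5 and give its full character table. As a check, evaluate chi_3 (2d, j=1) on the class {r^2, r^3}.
Conjugacy classes: {e} of size 1, {r^1, r^4} of size 2, {r^2, r^3} of size 2, {s, sr, ..., sr^4} of size 5.
Character table:
  irrep \ class              {e} (size 1)  {r^1, r^4} (size 2)  {r^2, r^3} (size 2)  {s, sr, ..., sr^4} (size 5)
  chi_1 (triv)               1             1                    1                    1                          
  chi_2 (sign: r->1, s->-1)  1             1                    1                    -1                         
  chi_3 (2d, j=1)            2             -1/2 + sqrt(5)/2     -sqrt(5)/2 - 1/2     0                          
  chi_4 (2d, j=2)            2             -sqrt(5)/2 - 1/2     -1/2 + sqrt(5)/2     0                          

Spot check: chi_3 (2d, j=1) on {r^2, r^3} = -sqrt(5)/2 - 1/2.

Argument: D_5 has order 2*5 = 10 with 4 conjugacy classes, hence 4 irreducibles. Sum of squared dims 1 + 1 + 4 + 4 = 10 = |G|. Linear characters come from the abelianisation; the 2-dimensional irreps have character r^k -> 2*cos(2*pi*j*k/5), reflections -> 0.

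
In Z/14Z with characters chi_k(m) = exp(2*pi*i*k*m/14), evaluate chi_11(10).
chi_11(10) = zeta_14^110 = exp(-2*I*pi/7)

Explanation: chi_11(10) = zeta_14^(11*10) = zeta_14^110. Since zeta_14^14 = 1, this equals zeta_14^12 = exp(2*pi*i*12/14) = exp(-2*I*pi/7).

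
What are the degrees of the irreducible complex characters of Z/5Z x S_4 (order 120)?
Dimensions: 1, 1, 1, 1, 1, 1, 1, 1, 1, 1, 2, 2, 2, 2, 2, 3, 3, 3, 3, 3, 3, 3, 3, 3, 3

Proof sketch: There are 25 irreducibles (= number of conjugacy classes). Their dimensions d_i satisfy sum d_i^2 = |G| = 120: 1 + 1 + 1 + 1 + 1 + 1 + 1 + 1 + 1 + 1 + 4 + 4 + 4 + 4 + 4 + 9 + 9 + 9 + 9 + 9 + 9 + 9 + 9 + 9 + 9 = 120. (For the product with Z/5Z: each of the 5 1-dim characters of Z/5Z tensors with each irrep of S_4, giving 5 copies of each S_4-dimension.)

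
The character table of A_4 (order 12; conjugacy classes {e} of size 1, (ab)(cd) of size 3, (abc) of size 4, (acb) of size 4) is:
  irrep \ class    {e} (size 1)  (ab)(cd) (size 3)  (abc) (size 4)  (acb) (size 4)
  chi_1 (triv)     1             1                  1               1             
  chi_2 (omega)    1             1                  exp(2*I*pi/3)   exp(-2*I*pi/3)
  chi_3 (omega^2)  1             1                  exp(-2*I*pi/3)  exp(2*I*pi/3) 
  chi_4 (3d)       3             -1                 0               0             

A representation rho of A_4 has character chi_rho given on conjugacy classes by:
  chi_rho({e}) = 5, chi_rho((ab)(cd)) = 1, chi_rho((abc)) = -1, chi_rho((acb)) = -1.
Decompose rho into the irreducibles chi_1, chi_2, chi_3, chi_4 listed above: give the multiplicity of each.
Multiplicities: chi_1: 0, chi_2: 1, chi_3: 1, chi_4: 1.

Derivation: Use <chi_rho, chi> = (1/|G|) sum_C |C| * chi_rho(C) * conj(chi(C)) with |G| = 12 for each irreducible chi in the table:
  <chi_rho, chi_1> = (1/12)[1*(5)*conj(1) + 3*(1)*conj(1) + 4*(-1)*conj(1) + 4*(-1)*conj(1)]
      = (1/12)[(5) + (3) + (-4) + (-4)] = 0/12 = 0
  <chi_rho, chi_2> = (1/12)[1*(5)*conj(1) + 3*(1)*conj(1) + 4*(-1)*conj(exp(2*I*pi/3)) + 4*(-1)*conj(exp(-2*I*pi/3))]
      = (1/12)[(5) + (3) + (4 + 4*exp(2*I*pi/3)) + (4 + 4*exp(-2*I*pi/3))] = 12/12 = 1
  <chi_rho, chi_3> = (1/12)[1*(5)*conj(1) + 3*(1)*conj(1) + 4*(-1)*conj(exp(-2*I*pi/3)) + 4*(-1)*conj(exp(2*I*pi/3))]
      = (1/12)[(5) + (3) + (4 + 4*exp(-2*I*pi/3)) + (4 + 4*exp(2*I*pi/3))] = 12/12 = 1
  <chi_rho, chi_4> = (1/12)[1*(5)*conj(3) + 3*(1)*conj(-1) + 4*(-1)*conj(0) + 4*(-1)*conj(0)]
      = (1/12)[(15) + (-3) + (0) + (0)] = 12/12 = 1
(Exp terms are combined using exp(i*s)*conj(exp(i*t)) = exp(i*(s-t)), and sums of them are collapsed using the identity that for every m > 1 the m distinct m-th roots of unity sum to 0, e.g. 1 + exp(2*I*pi/3) + exp(-2*I*pi/3) = 0.)
Dimension check: dim(rho) = sum (mult * dim) = 0*1 + 1*1 + 1*1 + 1*3 = 5 = chi_rho(e) = 5.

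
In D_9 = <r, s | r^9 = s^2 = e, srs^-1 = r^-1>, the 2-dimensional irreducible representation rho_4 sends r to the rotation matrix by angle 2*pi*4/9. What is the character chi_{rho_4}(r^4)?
chi_{rho_4}(r^4) = 2*cos(2*pi*4*4/9) = 2*cos(4*pi/9)

Proof sketch: rho_4(r^4) is rotation by angle 2*pi*4*4/9, whose trace is 2*cos(2*pi*4*4/9) = 2*cos(4*pi/9).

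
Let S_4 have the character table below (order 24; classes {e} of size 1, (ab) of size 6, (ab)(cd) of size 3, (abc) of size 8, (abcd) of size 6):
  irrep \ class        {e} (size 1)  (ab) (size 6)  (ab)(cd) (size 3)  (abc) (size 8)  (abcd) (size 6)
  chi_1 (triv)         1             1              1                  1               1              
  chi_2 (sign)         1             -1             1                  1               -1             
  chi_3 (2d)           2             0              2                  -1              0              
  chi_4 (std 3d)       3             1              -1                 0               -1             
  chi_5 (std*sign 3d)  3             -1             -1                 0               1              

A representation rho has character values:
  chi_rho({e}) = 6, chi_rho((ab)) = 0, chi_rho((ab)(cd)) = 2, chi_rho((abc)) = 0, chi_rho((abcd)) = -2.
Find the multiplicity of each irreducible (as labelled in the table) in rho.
Multiplicities: chi_1: 0, chi_2: 1, chi_3: 1, chi_4: 1, chi_5: 0.

Reasoning: Use <chi_rho, chi> = (1/|G|) sum_C |C| * chi_rho(C) * conj(chi(C)) with |G| = 24 for each irreducible chi in the table:
  <chi_rho, chi_1> = (1/24)[1*(6)*conj(1) + 6*(0)*conj(1) + 3*(2)*conj(1) + 8*(0)*conj(1) + 6*(-2)*conj(1)]
      = (1/24)[(6) + (0) + (6) + (0) + (-12)] = 0/24 = 0
  <chi_rho, chi_2> = (1/24)[1*(6)*conj(1) + 6*(0)*conj(-1) + 3*(2)*conj(1) + 8*(0)*conj(1) + 6*(-2)*conj(-1)]
      = (1/24)[(6) + (0) + (6) + (0) + (12)] = 24/24 = 1
  <chi_rho, chi_3> = (1/24)[1*(6)*conj(2) + 6*(0)*conj(0) + 3*(2)*conj(2) + 8*(0)*conj(-1) + 6*(-2)*conj(0)]
      = (1/24)[(12) + (0) + (12) + (0) + (0)] = 24/24 = 1
  <chi_rho, chi_4> = (1/24)[1*(6)*conj(3) + 6*(0)*conj(1) + 3*(2)*conj(-1) + 8*(0)*conj(0) + 6*(-2)*conj(-1)]
      = (1/24)[(18) + (0) + (-6) + (0) + (12)] = 24/24 = 1
  <chi_rho, chi_5> = (1/24)[1*(6)*conj(3) + 6*(0)*conj(-1) + 3*(2)*conj(-1) + 8*(0)*conj(0) + 6*(-2)*conj(1)]
      = (1/24)[(18) + (0) + (-6) + (0) + (-12)] = 0/24 = 0
Dimension check: dim(rho) = sum (mult * dim) = 0*1 + 1*1 + 1*2 + 1*3 + 0*3 = 6 = chi_rho(e) = 6.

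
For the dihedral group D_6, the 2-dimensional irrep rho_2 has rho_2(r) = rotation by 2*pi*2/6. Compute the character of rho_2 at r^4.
chi_{rho_2}(r^4) = 2*cos(2*pi*2*4/6) = -1

Proof sketch: rho_2(r^4) is rotation by angle 2*pi*2*4/6, whose trace is 2*cos(2*pi*2*4/6) = -1.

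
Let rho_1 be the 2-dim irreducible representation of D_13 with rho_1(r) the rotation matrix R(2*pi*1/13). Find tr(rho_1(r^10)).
chi_{rho_1}(r^10) = 2*cos(2*pi*1*10/13) = 2*cos(6*pi/13)

Working: rho_1(r^10) is rotation by angle 2*pi*1*10/13, whose trace is 2*cos(2*pi*1*10/13) = 2*cos(6*pi/13).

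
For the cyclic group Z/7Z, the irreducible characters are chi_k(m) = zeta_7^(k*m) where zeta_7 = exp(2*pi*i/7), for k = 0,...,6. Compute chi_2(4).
chi_2(4) = zeta_7^8 = exp(2*I*pi/7)

chi_2(4) = zeta_7^(2*4) = zeta_7^8. Since zeta_7^7 = 1, this equals zeta_7^1 = exp(2*pi*i*1/7) = exp(2*I*pi/7).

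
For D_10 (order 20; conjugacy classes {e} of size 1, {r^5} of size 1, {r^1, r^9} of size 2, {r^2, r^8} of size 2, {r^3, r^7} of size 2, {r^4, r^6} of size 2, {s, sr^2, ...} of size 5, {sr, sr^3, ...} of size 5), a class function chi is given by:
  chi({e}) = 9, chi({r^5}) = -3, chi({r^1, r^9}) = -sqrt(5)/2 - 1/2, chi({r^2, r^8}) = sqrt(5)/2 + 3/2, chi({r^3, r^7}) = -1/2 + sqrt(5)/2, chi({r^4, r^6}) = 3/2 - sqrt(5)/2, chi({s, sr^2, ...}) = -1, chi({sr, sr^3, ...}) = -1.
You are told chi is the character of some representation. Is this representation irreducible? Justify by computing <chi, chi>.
Not irreducible (reducible): <chi, chi> = 6 > 1.

Working: <chi, chi> = (1/|G|) sum_C |C| * |chi(C)|^2 = (1/20)[1*|9|^2 + 1*|-3|^2 + 2*|-sqrt(5)/2 - 1/2|^2 + 2*|sqrt(5)/2 + 3/2|^2 + 2*|-1/2 + sqrt(5)/2|^2 + 2*|3/2 - sqrt(5)/2|^2 + 5*|-1|^2 + 5*|-1|^2]
  = (1/20)[(81) + (9) + (sqrt(5) + 3) + (3*sqrt(5) + 7) + (3 - sqrt(5)) + (7 - 3*sqrt(5)) + (5) + (5)] = 120/20 = 6.
A character is irreducible iff <chi, chi> = 1, so this representation is reducible.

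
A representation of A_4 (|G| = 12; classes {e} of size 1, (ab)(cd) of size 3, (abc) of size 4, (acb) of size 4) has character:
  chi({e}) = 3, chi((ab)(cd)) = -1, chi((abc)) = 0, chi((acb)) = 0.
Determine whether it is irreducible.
Irreducible: <chi, chi> = 1.

Details: <chi, chi> = (1/|G|) sum_C |C| * |chi(C)|^2 = (1/12)[1*|3|^2 + 3*|-1|^2 + 4*|0|^2 + 4*|0|^2]
  = (1/12)[(9) + (3) + (0) + (0)] = 12/12 = 1.
(Exp terms are combined using exp(i*s)*conj(exp(i*t)) = exp(i*(s-t)), and sums of them are collapsed using the identity that for every m > 1 the m distinct m-th roots of unity sum to 0, e.g. 1 + exp(2*I*pi/3) + exp(-2*I*pi/3) = 0.)
A character is irreducible iff <chi, chi> = 1, so this representation is irreducible.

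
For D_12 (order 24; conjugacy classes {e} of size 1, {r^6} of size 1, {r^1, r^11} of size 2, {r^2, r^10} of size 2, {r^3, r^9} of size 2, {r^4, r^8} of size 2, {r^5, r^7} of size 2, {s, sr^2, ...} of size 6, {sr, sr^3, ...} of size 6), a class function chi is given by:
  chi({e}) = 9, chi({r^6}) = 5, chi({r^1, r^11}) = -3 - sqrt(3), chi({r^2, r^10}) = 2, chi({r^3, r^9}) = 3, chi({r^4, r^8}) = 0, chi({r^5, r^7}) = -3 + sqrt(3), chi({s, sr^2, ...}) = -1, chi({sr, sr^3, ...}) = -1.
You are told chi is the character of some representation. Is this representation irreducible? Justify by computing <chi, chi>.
Not irreducible (reducible): <chi, chi> = 8 > 1.

Explanation: <chi, chi> = (1/|G|) sum_C |C| * |chi(C)|^2 = (1/24)[1*|9|^2 + 1*|5|^2 + 2*|-3 - sqrt(3)|^2 + 2*|2|^2 + 2*|3|^2 + 2*|0|^2 + 2*|-3 + sqrt(3)|^2 + 6*|-1|^2 + 6*|-1|^2]
  = (1/24)[(81) + (25) + (12*sqrt(3) + 24) + (8) + (18) + (0) + (24 - 12*sqrt(3)) + (6) + (6)] = 192/24 = 8.
A character is irreducible iff <chi, chi> = 1, so this representation is reducible.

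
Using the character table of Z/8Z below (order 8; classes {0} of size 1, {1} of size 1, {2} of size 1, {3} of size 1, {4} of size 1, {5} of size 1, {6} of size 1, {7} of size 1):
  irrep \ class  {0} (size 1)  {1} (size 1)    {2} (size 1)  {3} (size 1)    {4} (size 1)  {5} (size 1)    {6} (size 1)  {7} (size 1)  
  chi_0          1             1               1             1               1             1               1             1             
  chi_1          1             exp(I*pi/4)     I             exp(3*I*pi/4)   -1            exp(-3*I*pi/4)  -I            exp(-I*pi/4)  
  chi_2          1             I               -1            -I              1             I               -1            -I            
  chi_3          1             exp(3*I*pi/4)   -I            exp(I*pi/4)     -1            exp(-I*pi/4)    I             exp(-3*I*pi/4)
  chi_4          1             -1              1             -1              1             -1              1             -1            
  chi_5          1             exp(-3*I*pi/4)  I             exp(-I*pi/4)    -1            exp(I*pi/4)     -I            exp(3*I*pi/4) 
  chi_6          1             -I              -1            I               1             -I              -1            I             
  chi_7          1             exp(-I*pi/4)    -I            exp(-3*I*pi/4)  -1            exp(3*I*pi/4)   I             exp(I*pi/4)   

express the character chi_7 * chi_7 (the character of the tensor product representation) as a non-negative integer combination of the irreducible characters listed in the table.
chi_7 tensor chi_7 = chi_6 (all other irreducibles have multiplicity 0).

Explanation: The character of a tensor product is the pointwise product (chi_7 * chi_7)(C) = chi_7(C) * chi_7(C):
  {0}: (1)*(1), {1}: (exp(-I*pi/4))*(exp(-I*pi/4)), {2}: (-I)*(-I), {3}: (exp(-3*I*pi/4))*(exp(-3*I*pi/4)), {4}: (-1)*(-1), {5}: (exp(3*I*pi/4))*(exp(3*I*pi/4)), {6}: (I)*(I), {7}: (exp(I*pi/4))*(exp(I*pi/4))
so (chi_7 * chi_7) takes values
  {0} -> 1, {1} -> -I, {2} -> -1, {3} -> I, {4} -> 1, {5} -> -I, {6} -> -1, {7} -> I.
Now take the inner product of this character with each irreducible chi from the table, <chi_7*chi_7, chi> = (1/8) sum_C |C| (chi_7*chi_7)(C) conj(chi(C)):
  <chi_7*chi_7, chi_0> = (1/8)[1*(1)*conj(1) + 1*(-I)*conj(1) + 1*(-1)*conj(1) + 1*(I)*conj(1) + 1*(1)*conj(1) + 1*(-I)*conj(1) + 1*(-1)*conj(1) + 1*(I)*conj(1)]
      = (1/8)[(1) + (-I) + (-1) + (I) + (1) + (-I) + (-1) + (I)] = 0/8 = 0
  <chi_7*chi_7, chi_1> = (1/8)[1*(1)*conj(1) + 1*(-I)*conj(exp(I*pi/4)) + 1*(-1)*conj(I) + 1*(I)*conj(exp(3*I*pi/4)) + 1*(1)*conj(-1) + 1*(-I)*conj(exp(-3*I*pi/4)) + 1*(-1)*conj(-I) + 1*(I)*conj(exp(-I*pi/4))]
      = (1/8)[(1) + (-exp(I*pi/4)) + (I) + (exp(-I*pi/4)) + (-1) + (-exp(-3*I*pi/4)) + (-I) + (exp(3*I*pi/4))] = 0/8 = 0
  <chi_7*chi_7, chi_2> = (1/8)[1*(1)*conj(1) + 1*(-I)*conj(I) + 1*(-1)*conj(-1) + 1*(I)*conj(-I) + 1*(1)*conj(1) + 1*(-I)*conj(I) + 1*(-1)*conj(-1) + 1*(I)*conj(-I)]
      = (1/8)[(1) + (-1) + (1) + (-1) + (1) + (-1) + (1) + (-1)] = 0/8 = 0
  <chi_7*chi_7, chi_3> = (1/8)[1*(1)*conj(1) + 1*(-I)*conj(exp(3*I*pi/4)) + 1*(-1)*conj(-I) + 1*(I)*conj(exp(I*pi/4)) + 1*(1)*conj(-1) + 1*(-I)*conj(exp(-I*pi/4)) + 1*(-1)*conj(I) + 1*(I)*conj(exp(-3*I*pi/4))]
      = (1/8)[(1) + (-exp(-I*pi/4)) + (-I) + (exp(I*pi/4)) + (-1) + (-exp(3*I*pi/4)) + (I) + (exp(-3*I*pi/4))] = 0/8 = 0
  <chi_7*chi_7, chi_4> = (1/8)[1*(1)*conj(1) + 1*(-I)*conj(-1) + 1*(-1)*conj(1) + 1*(I)*conj(-1) + 1*(1)*conj(1) + 1*(-I)*conj(-1) + 1*(-1)*conj(1) + 1*(I)*conj(-1)]
      = (1/8)[(1) + (I) + (-1) + (-I) + (1) + (I) + (-1) + (-I)] = 0/8 = 0
  <chi_7*chi_7, chi_5> = (1/8)[1*(1)*conj(1) + 1*(-I)*conj(exp(-3*I*pi/4)) + 1*(-1)*conj(I) + 1*(I)*conj(exp(-I*pi/4)) + 1*(1)*conj(-1) + 1*(-I)*conj(exp(I*pi/4)) + 1*(-1)*conj(-I) + 1*(I)*conj(exp(3*I*pi/4))]
      = (1/8)[(1) + (-exp(-3*I*pi/4)) + (I) + (exp(3*I*pi/4)) + (-1) + (-exp(I*pi/4)) + (-I) + (exp(-I*pi/4))] = 0/8 = 0
  <chi_7*chi_7, chi_6> = (1/8)[1*(1)*conj(1) + 1*(-I)*conj(-I) + 1*(-1)*conj(-1) + 1*(I)*conj(I) + 1*(1)*conj(1) + 1*(-I)*conj(-I) + 1*(-1)*conj(-1) + 1*(I)*conj(I)]
      = (1/8)[(1) + (1) + (1) + (1) + (1) + (1) + (1) + (1)] = 8/8 = 1
  <chi_7*chi_7, chi_7> = (1/8)[1*(1)*conj(1) + 1*(-I)*conj(exp(-I*pi/4)) + 1*(-1)*conj(-I) + 1*(I)*conj(exp(-3*I*pi/4)) + 1*(1)*conj(-1) + 1*(-I)*conj(exp(3*I*pi/4)) + 1*(-1)*conj(I) + 1*(I)*conj(exp(I*pi/4))]
      = (1/8)[(1) + (-exp(3*I*pi/4)) + (-I) + (exp(-3*I*pi/4)) + (-1) + (-exp(-I*pi/4)) + (I) + (exp(I*pi/4))] = 0/8 = 0
(Exp terms are combined using exp(i*s)*conj(exp(i*t)) = exp(i*(s-t)), and sums of them are collapsed using the identity that for every m > 1 the m distinct m-th roots of unity sum to 0, e.g. 1 + exp(2*I*pi/3) + exp(-2*I*pi/3) = 0.)
Hence the multiplicities are chi_6: 1. Dimension check: dim(chi_7)*dim(chi_7) = 1*1 = 1 and sum (mult * dim) = 1*1 = 1.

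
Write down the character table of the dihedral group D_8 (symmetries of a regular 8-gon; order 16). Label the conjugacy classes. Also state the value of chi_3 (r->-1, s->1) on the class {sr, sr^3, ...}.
Conjugacy classes: {e} of size 1, {r^4} of size 1, {r^1, r^7} of size 2, {r^2, r^6} of size 2, {r^3, r^5} of size 2, {s, sr^2, ...} of size 4, {sr, sr^3, ...} of size 4.
Character table:
  irrep \ class              {e} (size 1)  {r^4} (size 1)  {r^1, r^7} (size 2)  {r^2, r^6} (size 2)  {r^3, r^5} (size 2)  {s, sr^2, ...} (size 4)  {sr, sr^3, ...} (size 4)
  chi_1 (triv)               1             1               1                    1                    1                    1                        1                       
  chi_2 (sign: r->1, s->-1)  1             1               1                    1                    1                    -1                       -1                      
  chi_3 (r->-1, s->1)        1             1               -1                   1                    -1                   1                        -1                      
  chi_4 (r->-1, s->-1)       1             1               -1                   1                    -1                   -1                       1                       
  chi_5 (2d, j=1)            2             -2              sqrt(2)              0                    -sqrt(2)             0                        0                       
  chi_6 (2d, j=2)            2             2               0                    -2                   0                    0                        0                       
  chi_7 (2d, j=3)            2             -2              -sqrt(2)             0                    sqrt(2)              0                        0                       

Spot check: chi_3 (r->-1, s->1) on {sr, sr^3, ...} = -1.

D_8 has order 2*8 = 16 with 7 conjugacy classes, hence 7 irreducibles. Sum of squared dims 1 + 1 + 1 + 1 + 4 + 4 + 4 = 16 = |G|. Linear characters come from the abelianisation; the 2-dimensional irreps have character r^k -> 2*cos(2*pi*j*k/8), reflections -> 0.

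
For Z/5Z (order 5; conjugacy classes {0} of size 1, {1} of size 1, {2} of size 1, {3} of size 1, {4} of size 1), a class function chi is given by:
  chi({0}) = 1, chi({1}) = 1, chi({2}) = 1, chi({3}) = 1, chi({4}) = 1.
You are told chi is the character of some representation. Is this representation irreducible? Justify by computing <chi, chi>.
Irreducible: <chi, chi> = 1.

Why: <chi, chi> = (1/|G|) sum_C |C| * |chi(C)|^2 = (1/5)[1*|1|^2 + 1*|1|^2 + 1*|1|^2 + 1*|1|^2 + 1*|1|^2]
  = (1/5)[(1) + (1) + (1) + (1) + (1)] = 5/5 = 1.
(Exp terms are combined using exp(i*s)*conj(exp(i*t)) = exp(i*(s-t)), and sums of them are collapsed using the identity that for every m > 1 the m distinct m-th roots of unity sum to 0, e.g. 1 + exp(2*I*pi/3) + exp(-2*I*pi/3) = 0.)
A character is irreducible iff <chi, chi> = 1, so this representation is irreducible.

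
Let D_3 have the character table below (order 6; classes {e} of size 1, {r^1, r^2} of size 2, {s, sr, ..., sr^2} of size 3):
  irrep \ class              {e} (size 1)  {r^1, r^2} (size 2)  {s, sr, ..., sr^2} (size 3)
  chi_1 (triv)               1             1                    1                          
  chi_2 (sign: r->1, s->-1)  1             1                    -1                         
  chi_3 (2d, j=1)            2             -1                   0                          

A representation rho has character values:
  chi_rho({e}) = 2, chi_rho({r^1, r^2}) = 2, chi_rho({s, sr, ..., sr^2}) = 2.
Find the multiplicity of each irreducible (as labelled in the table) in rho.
Multiplicities: chi_1: 2, chi_2: 0, chi_3: 0.

Reasoning: Use <chi_rho, chi> = (1/|G|) sum_C |C| * chi_rho(C) * conj(chi(C)) with |G| = 6 for each irreducible chi in the table:
  <chi_rho, chi_1> = (1/6)[1*(2)*conj(1) + 2*(2)*conj(1) + 3*(2)*conj(1)]
      = (1/6)[(2) + (4) + (6)] = 12/6 = 2
  <chi_rho, chi_2> = (1/6)[1*(2)*conj(1) + 2*(2)*conj(1) + 3*(2)*conj(-1)]
      = (1/6)[(2) + (4) + (-6)] = 0/6 = 0
  <chi_rho, chi_3> = (1/6)[1*(2)*conj(2) + 2*(2)*conj(-1) + 3*(2)*conj(0)]
      = (1/6)[(4) + (-4) + (0)] = 0/6 = 0
Dimension check: dim(rho) = sum (mult * dim) = 2*1 + 0*1 + 0*2 = 2 = chi_rho(e) = 2.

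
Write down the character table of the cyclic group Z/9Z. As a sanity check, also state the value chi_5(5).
Character table of Z/9Z (irreps indexed chi_0,...,chi_8 with chi_k(m) = zeta_9^(k*m), zeta_9 = exp(2*pi*i/9)):
  irrep \ class  {0} (size 1)  {1} (size 1)    {2} (size 1)    {3} (size 1)    {4} (size 1)    {5} (size 1)    {6} (size 1)    {7} (size 1)    {8} (size 1)  
  chi_0          1             1               1               1               1               1               1               1               1             
  chi_1          1             exp(2*I*pi/9)   exp(4*I*pi/9)   exp(2*I*pi/3)   exp(8*I*pi/9)   exp(-8*I*pi/9)  exp(-2*I*pi/3)  exp(-4*I*pi/9)  exp(-2*I*pi/9)
  chi_2          1             exp(4*I*pi/9)   exp(8*I*pi/9)   exp(-2*I*pi/3)  exp(-2*I*pi/9)  exp(2*I*pi/9)   exp(2*I*pi/3)   exp(-8*I*pi/9)  exp(-4*I*pi/9)
  chi_3          1             exp(2*I*pi/3)   exp(-2*I*pi/3)  1               exp(2*I*pi/3)   exp(-2*I*pi/3)  1               exp(2*I*pi/3)   exp(-2*I*pi/3)
  chi_4          1             exp(8*I*pi/9)   exp(-2*I*pi/9)  exp(2*I*pi/3)   exp(-4*I*pi/9)  exp(4*I*pi/9)   exp(-2*I*pi/3)  exp(2*I*pi/9)   exp(-8*I*pi/9)
  chi_5          1             exp(-8*I*pi/9)  exp(2*I*pi/9)   exp(-2*I*pi/3)  exp(4*I*pi/9)   exp(-4*I*pi/9)  exp(2*I*pi/3)   exp(-2*I*pi/9)  exp(8*I*pi/9) 
  chi_6          1             exp(-2*I*pi/3)  exp(2*I*pi/3)   1               exp(-2*I*pi/3)  exp(2*I*pi/3)   1               exp(-2*I*pi/3)  exp(2*I*pi/3) 
  chi_7          1             exp(-4*I*pi/9)  exp(-8*I*pi/9)  exp(2*I*pi/3)   exp(2*I*pi/9)   exp(-2*I*pi/9)  exp(-2*I*pi/3)  exp(8*I*pi/9)   exp(4*I*pi/9) 
  chi_8          1             exp(-2*I*pi/9)  exp(-4*I*pi/9)  exp(-2*I*pi/3)  exp(-8*I*pi/9)  exp(8*I*pi/9)   exp(2*I*pi/3)   exp(4*I*pi/9)   exp(2*I*pi/9) 

Spot check: chi_5(5) = zeta_9^(5*5) = zeta_9^25 = exp(-4*I*pi/9).

Proof sketch: Z/9Z is abelian, so all 9 irreducible complex representations are 1-dimensional. They are given by chi_k(m) = zeta_9^(k*m) for k = 0,...,8. Row orthogonality: sum_m chi_k(m) conj(chi_l(m)) = 9 * [k = l].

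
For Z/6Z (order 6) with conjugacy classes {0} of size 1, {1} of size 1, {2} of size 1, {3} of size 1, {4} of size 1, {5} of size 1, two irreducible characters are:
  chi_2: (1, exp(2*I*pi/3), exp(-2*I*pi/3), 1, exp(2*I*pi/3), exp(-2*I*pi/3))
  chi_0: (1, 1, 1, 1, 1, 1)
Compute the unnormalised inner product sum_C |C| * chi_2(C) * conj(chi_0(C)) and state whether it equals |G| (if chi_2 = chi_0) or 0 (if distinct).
Sum = 0; so <chi_2, chi_0> = 0 (distinct irreducibles are orthogonal).

Why: Compute term by term over conjugacy classes (|C| * chi_2(C) * conj(chi_0(C))):
  1*(1)*conj(1) + 1*(exp(2*I*pi/3))*conj(1) + 1*(exp(-2*I*pi/3))*conj(1) + 1*(1)*conj(1) + 1*(exp(2*I*pi/3))*conj(1) + 1*(exp(-2*I*pi/3))*conj(1)
  = (1) + (exp(2*I*pi/3)) + (exp(-2*I*pi/3)) + (1) + (exp(2*I*pi/3)) + (exp(-2*I*pi/3))
  = 0.
(Exp terms are combined using exp(i*s)*conj(exp(i*t)) = exp(i*(s-t)), and sums of them are collapsed using the identity that for every m > 1 the m distinct m-th roots of unity sum to 0, e.g. 1 + exp(2*I*pi/3) + exp(-2*I*pi/3) = 0.)
Dividing by |G| = 6 gives 0/6 = 0, matching the row-orthogonality relation <chi_2, chi_0> = [chi_2 = chi_0].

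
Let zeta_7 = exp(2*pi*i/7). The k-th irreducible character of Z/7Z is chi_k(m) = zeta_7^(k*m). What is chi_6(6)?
chi_6(6) = zeta_7^36 = exp(2*I*pi/7)

Solution. chi_6(6) = zeta_7^(6*6) = zeta_7^36. Since zeta_7^7 = 1, this equals zeta_7^1 = exp(2*pi*i*1/7) = exp(2*I*pi/7).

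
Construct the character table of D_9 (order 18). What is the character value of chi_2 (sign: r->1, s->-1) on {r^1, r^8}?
Conjugacy classes: {e} of size 1, {r^1, r^8} of size 2, {r^2, r^7} of size 2, {r^3, r^6} of size 2, {r^4, r^5} of size 2, {s, sr, ..., sr^8} of size 9.
Character table:
  irrep \ class              {e} (size 1)  {r^1, r^8} (size 2)  {r^2, r^7} (size 2)  {r^3, r^6} (size 2)  {r^4, r^5} (size 2)  {s, sr, ..., sr^8} (size 9)
  chi_1 (triv)               1             1                    1                    1                    1                    1                          
  chi_2 (sign: r->1, s->-1)  1             1                    1                    1                    1                    -1                         
  chi_3 (2d, j=1)            2             2*cos(2*pi/9)        2*cos(4*pi/9)        -1                   -2*cos(pi/9)         0                          
  chi_4 (2d, j=2)            2             2*cos(4*pi/9)        -2*cos(pi/9)         -1                   2*cos(2*pi/9)        0                          
  chi_5 (2d, j=3)            2             -1                   -1                   2                    -1                   0                          
  chi_6 (2d, j=4)            2             -2*cos(pi/9)         2*cos(2*pi/9)        -1                   2*cos(4*pi/9)        0                          

Spot check: chi_2 (sign: r->1, s->-1) on {r^1, r^8} = 1.

Why: D_9 has order 2*9 = 18 with 6 conjugacy classes, hence 6 irreducibles. Sum of squared dims 1 + 1 + 4 + 4 + 4 + 4 = 18 = |G|. Linear characters come from the abelianisation; the 2-dimensional irreps have character r^k -> 2*cos(2*pi*j*k/9), reflections -> 0.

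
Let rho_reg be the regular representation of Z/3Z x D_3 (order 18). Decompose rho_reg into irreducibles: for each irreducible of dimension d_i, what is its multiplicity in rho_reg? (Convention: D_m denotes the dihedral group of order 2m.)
Each irreducible V_i of dimension d_i appears with multiplicity d_i, i.e. rho_reg = (direct sum over all irreducibles V_i) d_i V_i. The irreducible dimensions for Z/3Z x D_3 are 1, 1, 1, 1, 1, 1, 2, 2, 2: 6 irreducibles of dimension 1, each with multiplicity 1; 3 irreducibles of dimension 2, each with multiplicity 2. Total dimension 6*1*1 + 3*2*2 = 18 = |G|.

Reasoning: General theorem: in the regular representation of a finite group G, each irreducible appears with multiplicity equal to its dimension. Check: dim(rho_reg) = sum d_i^2 = 1 + 1 + 1 + 1 + 1 + 1 + 4 + 4 + 4 = 18 = |G|.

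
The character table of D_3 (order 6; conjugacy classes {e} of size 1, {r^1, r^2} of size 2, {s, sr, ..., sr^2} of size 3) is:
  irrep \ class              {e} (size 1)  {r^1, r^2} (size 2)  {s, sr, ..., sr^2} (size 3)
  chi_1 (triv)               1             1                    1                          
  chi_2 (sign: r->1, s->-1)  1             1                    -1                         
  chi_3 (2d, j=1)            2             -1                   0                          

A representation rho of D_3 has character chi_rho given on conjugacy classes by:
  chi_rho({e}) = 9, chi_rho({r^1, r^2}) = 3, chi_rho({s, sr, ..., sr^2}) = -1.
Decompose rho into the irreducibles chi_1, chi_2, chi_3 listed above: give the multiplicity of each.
Multiplicities: chi_1: 2, chi_2: 3, chi_3: 2.

Reasoning: Use <chi_rho, chi> = (1/|G|) sum_C |C| * chi_rho(C) * conj(chi(C)) with |G| = 6 for each irreducible chi in the table:
  <chi_rho, chi_1> = (1/6)[1*(9)*conj(1) + 2*(3)*conj(1) + 3*(-1)*conj(1)]
      = (1/6)[(9) + (6) + (-3)] = 12/6 = 2
  <chi_rho, chi_2> = (1/6)[1*(9)*conj(1) + 2*(3)*conj(1) + 3*(-1)*conj(-1)]
      = (1/6)[(9) + (6) + (3)] = 18/6 = 3
  <chi_rho, chi_3> = (1/6)[1*(9)*conj(2) + 2*(3)*conj(-1) + 3*(-1)*conj(0)]
      = (1/6)[(18) + (-6) + (0)] = 12/6 = 2
Dimension check: dim(rho) = sum (mult * dim) = 2*1 + 3*1 + 2*2 = 9 = chi_rho(e) = 9.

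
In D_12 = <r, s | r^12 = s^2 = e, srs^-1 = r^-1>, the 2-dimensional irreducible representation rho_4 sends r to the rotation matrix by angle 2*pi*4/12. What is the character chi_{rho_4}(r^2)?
chi_{rho_4}(r^2) = 2*cos(2*pi*4*2/12) = -1

Justification: rho_4(r^2) is rotation by angle 2*pi*4*2/12, whose trace is 2*cos(2*pi*4*2/12) = -1.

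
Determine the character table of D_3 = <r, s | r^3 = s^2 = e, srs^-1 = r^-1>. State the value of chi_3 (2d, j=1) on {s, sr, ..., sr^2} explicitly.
Conjugacy classes: {e} of size 1, {r^1, r^2} of size 2, {s, sr, ..., sr^2} of size 3.
Character table:
  irrep \ class              {e} (size 1)  {r^1, r^2} (size 2)  {s, sr, ..., sr^2} (size 3)
  chi_1 (triv)               1             1                    1                          
  chi_2 (sign: r->1, s->-1)  1             1                    -1                         
  chi_3 (2d, j=1)            2             -1                   0                          

Spot check: chi_3 (2d, j=1) on {s, sr, ..., sr^2} = 0.

Working: D_3 has order 2*3 = 6 with 3 conjugacy classes, hence 3 irreducibles. Sum of squared dims 1 + 1 + 4 = 6 = |G|. Linear characters come from the abelianisation; the 2-dimensional irreps have character r^k -> 2*cos(2*pi*j*k/3), reflections -> 0.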